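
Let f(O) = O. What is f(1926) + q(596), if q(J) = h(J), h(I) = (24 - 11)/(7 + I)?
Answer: 1161391/603 ≈ 1926.0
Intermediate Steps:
h(I) = 13/(7 + I)
q(J) = 13/(7 + J)
f(1926) + q(596) = 1926 + 13/(7 + 596) = 1926 + 13/603 = 1161391/603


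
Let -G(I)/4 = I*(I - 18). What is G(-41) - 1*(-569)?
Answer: -9107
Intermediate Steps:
G(I) = -4*I*(-18 + I) (G(I) = -4*I*(I - 18) = -4*I*(-18 + I))
G(-41) - 1*(-569) = 4*(-41)*(18 - 1*(-41)) - 1*(-569) = 4*(-41)*(18 + 41) + 569 = 4*(-41)*59 + 569 = -9676 + 569 = -9107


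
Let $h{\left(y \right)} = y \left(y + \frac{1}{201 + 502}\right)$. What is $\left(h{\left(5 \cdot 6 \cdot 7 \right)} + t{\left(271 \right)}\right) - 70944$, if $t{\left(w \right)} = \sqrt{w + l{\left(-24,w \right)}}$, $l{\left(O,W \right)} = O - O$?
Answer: $- \frac{18871122}{703} + \sqrt{271} \approx -26827.0$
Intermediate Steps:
$l{\left(O,W \right)} = 0$
$t{\left(w \right)} = \sqrt{w}$ ($t{\left(w \right)} = \sqrt{w + 0} = \sqrt{w}$)
$h{\left(y \right)} = y \left(\frac{1}{703} + y\right)$ ($h{\left(y \right)} = y \left(y + \frac{1}{703}\right) = y \left(\frac{1}{703} + y\right)$)
$\left(h{\left(5 \cdot 6 \cdot 7 \right)} + t{\left(271 \right)}\right) - 70944 = \left(5 \cdot 6 \cdot 7 \left(\frac{1}{703} + 5 \cdot 6 \cdot 7\right) + \sqrt{271}\right) - 70944 = \left(30 \cdot 7 \left(\frac{1}{703} + 30 \cdot 7\right) + \sqrt{271}\right) - 70944 = \left(210 \left(\frac{1}{703} + 210\right) + \sqrt{271}\right) - 70944 = \left(210 \cdot \frac{147631}{703} + \sqrt{271}\right) - 70944 = \left(\frac{31002510}{703} + \sqrt{271}\right) - 70944 = - \frac{18871122}{703} + \sqrt{271}$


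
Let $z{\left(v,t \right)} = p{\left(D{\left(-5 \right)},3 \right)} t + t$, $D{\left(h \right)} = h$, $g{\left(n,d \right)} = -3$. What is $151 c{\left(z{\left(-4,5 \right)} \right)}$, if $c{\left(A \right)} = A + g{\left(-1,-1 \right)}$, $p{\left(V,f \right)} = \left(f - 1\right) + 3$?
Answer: $4077$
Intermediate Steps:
$p{\left(V,f \right)} = 2 + f$ ($p{\left(V,f \right)} = \left(-1 + f\right) + 3 = 2 + f$)
$z{\left(v,t \right)} = 6 t$ ($z{\left(v,t \right)} = \left(2 + 3\right) t + t = 5 t + t = 6 t$)
$c{\left(A \right)} = -3 + A$ ($c{\left(A \right)} = A - 3 = -3 + A$)
$151 c{\left(z{\left(-4,5 \right)} \right)} = 151 \left(-3 + 6 \cdot 5\right) = 151 \left(-3 + 30\right) = 151 \cdot 27 = 4077$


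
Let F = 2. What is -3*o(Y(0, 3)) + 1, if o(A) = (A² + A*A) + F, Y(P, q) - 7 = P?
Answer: -299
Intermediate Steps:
Y(P, q) = 7 + P
o(A) = 2 + 2*A² (o(A) = (A² + A*A) + 2 = (A² + A²) + 2 = 2*A² + 2 = 2 + 2*A²)
-3*o(Y(0, 3)) + 1 = -3*(2 + 2*(7 + 0)²) + 1 = -3*(2 + 2*7²) + 1 = -3*(2 + 2*49) + 1 = -3*(2 + 98) + 1 = -3*100 + 1 = -300 + 1 = -299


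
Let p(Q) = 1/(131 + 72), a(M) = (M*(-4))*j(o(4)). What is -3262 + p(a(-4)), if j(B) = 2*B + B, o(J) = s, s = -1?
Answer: -662185/203 ≈ -3262.0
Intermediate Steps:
o(J) = -1
j(B) = 3*B
a(M) = 12*M (a(M) = (M*(-4))*(3*(-1)) = -4*M*(-3) = 12*M)
p(Q) = 1/203
-3262 + p(a(-4)) = -3262 + 1/203 = -662185/203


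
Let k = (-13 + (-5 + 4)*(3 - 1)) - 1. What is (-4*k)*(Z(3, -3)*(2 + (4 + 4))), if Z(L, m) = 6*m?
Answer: -11520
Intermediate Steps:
k = -16 (k = (-13 - 1*2) - 1 = (-13 - 2) - 1 = -15 - 1 = -16)
(-4*k)*(Z(3, -3)*(2 + (4 + 4))) = (-4*(-16))*((6*(-3))*(2 + (4 + 4))) = 64*(-18*(2 + 8)) = 64*(-18*10) = 64*(-180) = -11520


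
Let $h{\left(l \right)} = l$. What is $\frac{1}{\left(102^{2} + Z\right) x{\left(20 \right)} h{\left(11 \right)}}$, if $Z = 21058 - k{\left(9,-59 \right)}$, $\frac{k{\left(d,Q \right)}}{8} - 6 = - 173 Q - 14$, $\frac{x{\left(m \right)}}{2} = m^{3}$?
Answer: $- \frac{1}{8822880000} \approx -1.1334 \cdot 10^{-10}$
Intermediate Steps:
$x{\left(m \right)} = 2 m^{3}$
$k{\left(d,Q \right)} = -64 - 1384 Q$ ($k{\left(d,Q \right)} = 48 + 8 \left(- 173 Q - 14\right) = 48 + 8 \left(-14 - 173 Q\right) = 48 - \left(112 + 1384 Q\right) = -64 - 1384 Q$)
$Z = -60534$ ($Z = 21058 - \left(-64 - -81656\right) = 21058 - \left(-64 + 81656\right) = 21058 - 81592 = -60534$)
$\frac{1}{\left(102^{2} + Z\right) x{\left(20 \right)} h{\left(11 \right)}} = \frac{1}{\left(102^{2} - 60534\right) 2 \cdot 20^{3} \cdot 11} = \frac{1}{\left(10404 - 60534\right) 2 \cdot 8000 \cdot 11} = \frac{1}{\left(-50130\right) 16000 \cdot 11} = - \frac{1}{50130 \cdot 176000} = \left(- \frac{1}{50130}\right) \frac{1}{176000} = - \frac{1}{8822880000}$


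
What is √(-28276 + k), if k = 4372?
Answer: 12*I*√166 ≈ 154.61*I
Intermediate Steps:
√(-28276 + k) = √(-28276 + 4372) = √(-23904) = 12*I*√166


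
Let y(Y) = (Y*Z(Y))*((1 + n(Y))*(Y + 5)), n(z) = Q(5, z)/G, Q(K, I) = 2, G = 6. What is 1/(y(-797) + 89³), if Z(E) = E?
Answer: -1/670075735 ≈ -1.4924e-9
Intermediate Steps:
n(z) = ⅓ (n(z) = 2/6 = 2*(⅙) = ⅓)
y(Y) = Y²*(20/3 + 4*Y/3) (y(Y) = (Y*Y)*((1 + ⅓)*(Y + 5)) = Y²*(4*(5 + Y)/3) = Y²*(20/3 + 4*Y/3))
1/(y(-797) + 89³) = 1/((4/3)*(-797)²*(5 - 797) + 89³) = 1/((4/3)*635209*(-792) + 704969) = 1/(-670780704 + 704969) = 1/(-670075735) = -1/670075735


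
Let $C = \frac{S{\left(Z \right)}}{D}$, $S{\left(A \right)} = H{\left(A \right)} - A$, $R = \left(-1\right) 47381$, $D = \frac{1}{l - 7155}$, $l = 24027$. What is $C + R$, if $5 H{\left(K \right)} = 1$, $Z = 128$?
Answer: $- \frac{11018113}{5} \approx -2.2036 \cdot 10^{6}$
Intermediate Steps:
$H{\left(K \right)} = \frac{1}{5}$ ($H{\left(K \right)} = \frac{1}{5} \cdot 1 = \frac{1}{5}$)
$D = \frac{1}{16872}$ ($D = \frac{1}{24027 - 7155} = \frac{1}{16872} \approx 5.927 \cdot 10^{-5}$)
$R = -47381$
$S{\left(A \right)} = \frac{1}{5} - A$
$C = - \frac{10781208}{5}$ ($C = \left(\frac{1}{5} - 128\right) \frac{1}{\frac{1}{16872}} = \left(\frac{1}{5} - 128\right) 16872 = \left(- \frac{639}{5}\right) 16872 = - \frac{10781208}{5} \approx -2.1562 \cdot 10^{6}$)
$C + R = - \frac{10781208}{5} - 47381 = - \frac{11018113}{5}$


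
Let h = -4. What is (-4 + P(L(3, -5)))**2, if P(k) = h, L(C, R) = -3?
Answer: 64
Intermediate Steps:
P(k) = -4
(-4 + P(L(3, -5)))**2 = (-4 - 4)**2 = (-8)**2 = 64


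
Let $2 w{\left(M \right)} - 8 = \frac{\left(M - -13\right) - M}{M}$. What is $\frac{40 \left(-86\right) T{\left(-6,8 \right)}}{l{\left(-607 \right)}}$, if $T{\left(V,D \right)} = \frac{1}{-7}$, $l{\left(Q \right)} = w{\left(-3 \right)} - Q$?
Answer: $\frac{20640}{25571} \approx 0.80716$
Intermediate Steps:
$w{\left(M \right)} = 4 + \frac{13}{2 M}$ ($w{\left(M \right)} = 4 + \frac{\left(\left(M - -13\right) - M\right) \frac{1}{M}}{2} = 4 + \frac{\left(\left(M + 13\right) - M\right) \frac{1}{M}}{2} = 4 + \frac{\left(\left(13 + M\right) - M\right) \frac{1}{M}}{2} = 4 + \frac{13 \frac{1}{M}}{2} = 4 + \frac{13}{2 M}$)
$l{\left(Q \right)} = \frac{11}{6} - Q$ ($l{\left(Q \right)} = \left(4 + \frac{13}{2 \left(-3\right)}\right) - Q = \left(4 + \frac{13}{2} \left(- \frac{1}{3}\right)\right) - Q = \left(4 - \frac{13}{6}\right) - Q = \frac{11}{6} - Q$)
$T{\left(V,D \right)} = - \frac{1}{7}$
$\frac{40 \left(-86\right) T{\left(-6,8 \right)}}{l{\left(-607 \right)}} = \frac{40 \left(-86\right) \left(- \frac{1}{7}\right)}{\frac{11}{6} - -607} = \frac{\left(-3440\right) \left(- \frac{1}{7}\right)}{\frac{11}{6} + 607} = \frac{3440}{7 \cdot \frac{3653}{6}} = \frac{3440}{7} \cdot \frac{6}{3653} = \frac{20640}{25571}$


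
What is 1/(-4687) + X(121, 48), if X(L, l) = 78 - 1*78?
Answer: -1/4687 ≈ -0.00021336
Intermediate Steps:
X(L, l) = 0 (X(L, l) = 78 - 78 = 0)
1/(-4687) + X(121, 48) = 1/(-4687) + 0 = -1/4687 + 0 = -1/4687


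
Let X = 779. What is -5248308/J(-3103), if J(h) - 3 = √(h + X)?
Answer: -15744924/2333 + 10496616*I*√581/2333 ≈ -6748.8 + 1.0845e+5*I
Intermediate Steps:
J(h) = 3 + √(779 + h) (J(h) = 3 + √(h + 779) = 3 + √(779 + h))
-5248308/J(-3103) = -5248308/(3 + √(779 - 3103)) = -5248308/(3 + √(-2324)) = -5248308/(3 + 2*I*√581)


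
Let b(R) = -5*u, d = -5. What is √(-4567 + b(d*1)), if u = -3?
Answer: 2*I*√1138 ≈ 67.469*I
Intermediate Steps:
b(R) = 15 (b(R) = -5*(-3) = 15)
√(-4567 + b(d*1)) = √(-4567 + 15) = √(-4552) = 2*I*√1138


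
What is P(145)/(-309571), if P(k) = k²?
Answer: -21025/309571 ≈ -0.067917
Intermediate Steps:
P(145)/(-309571) = 145²/(-309571) = 21025*(-1/309571) = -21025/309571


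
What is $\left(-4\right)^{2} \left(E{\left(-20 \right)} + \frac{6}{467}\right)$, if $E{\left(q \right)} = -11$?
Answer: $- \frac{82096}{467} \approx -175.79$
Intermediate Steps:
$\left(-4\right)^{2} \left(E{\left(-20 \right)} + \frac{6}{467}\right) = \left(-4\right)^{2} \left(-11 + \frac{6}{467}\right) = 16 \left(-11 + 6 \cdot \frac{1}{467}\right) = 16 \left(-11 + \frac{6}{467}\right) = 16 \left(- \frac{5131}{467}\right) = - \frac{82096}{467}$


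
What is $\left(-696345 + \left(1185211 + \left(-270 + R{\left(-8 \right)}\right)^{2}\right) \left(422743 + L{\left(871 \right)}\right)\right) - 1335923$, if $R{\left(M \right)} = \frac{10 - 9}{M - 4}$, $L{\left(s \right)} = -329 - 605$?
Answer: $\frac{25473575753531}{48} \approx 5.307 \cdot 10^{11}$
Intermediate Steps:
$L{\left(s \right)} = -934$ ($L{\left(s \right)} = -329 - 605 = -934$)
$R{\left(M \right)} = \frac{1}{-4 + M}$ ($R{\left(M \right)} = 1 \frac{1}{-4 + M} = \frac{1}{-4 + M}$)
$\left(-696345 + \left(1185211 + \left(-270 + R{\left(-8 \right)}\right)^{2}\right) \left(422743 + L{\left(871 \right)}\right)\right) - 1335923 = \left(-696345 + \left(1185211 + \left(-270 + \frac{1}{-4 - 8}\right)^{2}\right) \left(422743 - 934\right)\right) - 1335923 = \left(-696345 + \left(1185211 + \left(-270 + \frac{1}{-12}\right)^{2}\right) 421809\right) - 1335923 = \left(-696345 + \left(1185211 + \left(-270 - \frac{1}{12}\right)^{2}\right) 421809\right) - 1335923 = \left(-696345 + \left(1185211 + \left(- \frac{3241}{12}\right)^{2}\right) 421809\right) - 1335923 = \left(-696345 + \left(1185211 + \frac{10504081}{144}\right) 421809\right) - 1335923 = \left(-696345 + \frac{181174465}{144} \cdot 421809\right) - 1335923 = \left(-696345 + \frac{25473673302395}{48}\right) - 1335923 = \frac{25473639877835}{48} - 1335923 = \frac{25473575753531}{48}$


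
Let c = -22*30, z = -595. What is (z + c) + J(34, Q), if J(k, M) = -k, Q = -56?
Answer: -1289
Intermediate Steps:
c = -660
(z + c) + J(34, Q) = (-595 - 660) - 1*34 = -1255 - 34 = -1289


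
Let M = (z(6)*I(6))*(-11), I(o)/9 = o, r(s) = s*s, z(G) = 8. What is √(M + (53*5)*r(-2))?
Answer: 2*I*√923 ≈ 60.762*I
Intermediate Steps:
r(s) = s²
I(o) = 9*o
M = -4752 (M = (8*(9*6))*(-11) = (8*54)*(-11) = 432*(-11) = -4752)
√(M + (53*5)*r(-2)) = √(-4752 + (53*5)*(-2)²) = √(-4752 + 265*4) = √(-4752 + 1060) = √(-3692) = 2*I*√923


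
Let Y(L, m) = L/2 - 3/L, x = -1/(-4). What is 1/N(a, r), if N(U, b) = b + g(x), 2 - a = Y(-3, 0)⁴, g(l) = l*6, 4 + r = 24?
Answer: 2/43 ≈ 0.046512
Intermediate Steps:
r = 20 (r = -4 + 24 = 20)
x = ¼ (x = -1*(-¼) = ¼ ≈ 0.25000)
Y(L, m) = L/2 - 3/L (Y(L, m) = L*(½) - 3/L = L/2 - 3/L)
g(l) = 6*l
a = 31/16 (a = 2 - ((½)*(-3) - 3/(-3))⁴ = 2 - (-3/2 - 3*(-⅓))⁴ = 2 - (-3/2 + 1)⁴ = 2 - (-½)⁴ = 2 - 1*1/16 = 2 - 1/16 = 31/16 ≈ 1.9375)
N(U, b) = 3/2 + b (N(U, b) = b + 6*(¼) = b + 3/2 = 3/2 + b)
1/N(a, r) = 1/(3/2 + 20) = 1/(43/2) = 2/43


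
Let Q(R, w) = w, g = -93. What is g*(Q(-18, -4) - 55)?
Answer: 5487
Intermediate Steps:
g*(Q(-18, -4) - 55) = -93*(-4 - 55) = -93*(-59) = 5487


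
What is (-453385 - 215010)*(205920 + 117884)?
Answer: -216428974580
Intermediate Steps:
(-453385 - 215010)*(205920 + 117884) = -668395*323804 = -216428974580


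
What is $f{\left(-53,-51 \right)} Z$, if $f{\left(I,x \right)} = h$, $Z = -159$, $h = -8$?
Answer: $1272$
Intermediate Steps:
$f{\left(I,x \right)} = -8$
$f{\left(-53,-51 \right)} Z = \left(-8\right) \left(-159\right) = 1272$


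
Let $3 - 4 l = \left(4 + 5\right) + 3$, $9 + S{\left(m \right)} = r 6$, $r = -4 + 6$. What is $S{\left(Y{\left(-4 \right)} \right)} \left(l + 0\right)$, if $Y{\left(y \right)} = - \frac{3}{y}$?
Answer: $- \frac{27}{4} \approx -6.75$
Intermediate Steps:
$r = 2$
$S{\left(m \right)} = 3$ ($S{\left(m \right)} = -9 + 2 \cdot 6 = -9 + 12 = 3$)
$l = - \frac{9}{4}$ ($l = \frac{3}{4} - \frac{\left(4 + 5\right) + 3}{4} = \frac{3}{4} - \frac{9 + 3}{4} = \frac{3}{4} - 3 = - \frac{9}{4} \approx -2.25$)
$S{\left(Y{\left(-4 \right)} \right)} \left(l + 0\right) = 3 \left(- \frac{9}{4} + 0\right) = 3 \left(- \frac{9}{4}\right) = - \frac{27}{4}$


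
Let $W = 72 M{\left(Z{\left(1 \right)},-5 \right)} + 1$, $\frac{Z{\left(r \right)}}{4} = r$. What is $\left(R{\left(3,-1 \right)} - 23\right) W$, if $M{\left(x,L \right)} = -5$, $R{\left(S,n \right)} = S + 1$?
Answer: $6821$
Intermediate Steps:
$Z{\left(r \right)} = 4 r$
$R{\left(S,n \right)} = 1 + S$
$W = -359$ ($W = 72 \left(-5\right) + 1 = -360 + 1 = -359$)
$\left(R{\left(3,-1 \right)} - 23\right) W = \left(\left(1 + 3\right) - 23\right) \left(-359\right) = \left(4 - 23\right) \left(-359\right) = \left(-19\right) \left(-359\right) = 6821$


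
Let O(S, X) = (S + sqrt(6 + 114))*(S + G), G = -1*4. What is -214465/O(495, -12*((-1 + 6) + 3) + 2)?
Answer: -7077345/8016557 + 85786*sqrt(30)/24049671 ≈ -0.86330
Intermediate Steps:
G = -4
O(S, X) = (-4 + S)*(S + 2*sqrt(30)) (O(S, X) = (S + sqrt(6 + 114))*(S - 4) = (S + sqrt(120))*(-4 + S) = (S + 2*sqrt(30))*(-4 + S) = (-4 + S)*(S + 2*sqrt(30)))
-214465/O(495, -12*((-1 + 6) + 3) + 2) = -214465/(495**2 - 8*sqrt(30) - 4*495 + 2*495*sqrt(30)) = -214465/(245025 - 8*sqrt(30) - 1980 + 990*sqrt(30)) = -214465/(243045 + 982*sqrt(30))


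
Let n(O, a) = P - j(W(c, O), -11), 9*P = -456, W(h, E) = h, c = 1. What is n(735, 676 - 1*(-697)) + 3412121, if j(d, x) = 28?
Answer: 10236127/3 ≈ 3.4120e+6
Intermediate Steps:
P = -152/3 (P = (1/9)*(-456) = -152/3 ≈ -50.667)
n(O, a) = -236/3 (n(O, a) = -152/3 - 1*28 = -152/3 - 28 = -236/3)
n(735, 676 - 1*(-697)) + 3412121 = -236/3 + 3412121 = 10236127/3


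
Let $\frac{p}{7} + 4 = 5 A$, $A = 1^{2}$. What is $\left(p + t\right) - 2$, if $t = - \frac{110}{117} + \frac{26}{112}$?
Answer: $\frac{28121}{6552} \approx 4.292$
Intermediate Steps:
$A = 1$
$t = - \frac{4639}{6552}$ ($t = \left(-110\right) \frac{1}{117} + 26 \cdot \frac{1}{112} = - \frac{110}{117} + \frac{13}{56} = - \frac{4639}{6552} \approx -0.70803$)
$p = 7$ ($p = -28 + 7 \cdot 5 \cdot 1 = -28 + 7 \cdot 5 = -28 + 35 = 7$)
$\left(p + t\right) - 2 = \left(7 - \frac{4639}{6552}\right) - 2 = \frac{41225}{6552} + \left(-9 + 7\right) = \frac{41225}{6552} - 2 = \frac{28121}{6552}$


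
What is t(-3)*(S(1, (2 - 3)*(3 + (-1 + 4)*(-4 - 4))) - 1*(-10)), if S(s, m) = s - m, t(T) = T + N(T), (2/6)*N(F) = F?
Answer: 120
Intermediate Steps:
N(F) = 3*F
t(T) = 4*T (t(T) = T + 3*T = 4*T)
t(-3)*(S(1, (2 - 3)*(3 + (-1 + 4)*(-4 - 4))) - 1*(-10)) = (4*(-3))*((1 - (2 - 3)*(3 + (-1 + 4)*(-4 - 4))) - 1*(-10)) = -12*((1 - (-1)*(3 + 3*(-8))) + 10) = -12*((1 - (-1)*(3 - 24)) + 10) = -12*((1 - (-1)*(-21)) + 10) = -12*((1 - 1*21) + 10) = -12*((1 - 21) + 10) = -12*(-20 + 10) = -12*(-10) = 120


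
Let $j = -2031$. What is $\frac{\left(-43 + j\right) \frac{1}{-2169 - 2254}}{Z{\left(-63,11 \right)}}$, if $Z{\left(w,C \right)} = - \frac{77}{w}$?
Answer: $\frac{18666}{48653} \approx 0.38366$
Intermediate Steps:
$\frac{\left(-43 + j\right) \frac{1}{-2169 - 2254}}{Z{\left(-63,11 \right)}} = \frac{\left(-43 - 2031\right) \frac{1}{-2169 - 2254}}{\left(-77\right) \frac{1}{-63}} = \frac{\left(-2074\right) \frac{1}{-4423}}{\left(-77\right) \left(- \frac{1}{63}\right)} = \frac{\left(-2074\right) \left(- \frac{1}{4423}\right)}{\frac{11}{9}} = \frac{2074}{4423} \cdot \frac{9}{11} = \frac{18666}{48653}$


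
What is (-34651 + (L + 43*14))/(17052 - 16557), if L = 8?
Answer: -11347/165 ≈ -68.770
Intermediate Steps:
(-34651 + (L + 43*14))/(17052 - 16557) = (-34651 + (8 + 43*14))/(17052 - 16557) = (-34651 + (8 + 602))/495 = (-34651 + 610)*(1/495) = -34041*1/495 = -11347/165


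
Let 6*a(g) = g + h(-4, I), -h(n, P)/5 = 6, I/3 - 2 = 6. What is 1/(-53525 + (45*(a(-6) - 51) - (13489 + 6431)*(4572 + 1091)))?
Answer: -1/112863050 ≈ -8.8603e-9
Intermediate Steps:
I = 24 (I = 6 + 3*6 = 6 + 18 = 24)
h(n, P) = -30 (h(n, P) = -5*6 = -30)
a(g) = -5 + g/6 (a(g) = (g - 30)/6 = (-30 + g)/6 = -5 + g/6)
1/(-53525 + (45*(a(-6) - 51) - (13489 + 6431)*(4572 + 1091))) = 1/(-53525 + (45*((-5 + (1/6)*(-6)) - 51) - (13489 + 6431)*(4572 + 1091))) = 1/(-53525 + (45*((-5 - 1) - 51) - 19920*5663)) = 1/(-53525 + (45*(-6 - 51) - 1*112806960)) = 1/(-53525 + (45*(-57) - 112806960)) = 1/(-53525 + (-2565 - 112806960)) = 1/(-53525 - 112809525) = 1/(-112863050) = -1/112863050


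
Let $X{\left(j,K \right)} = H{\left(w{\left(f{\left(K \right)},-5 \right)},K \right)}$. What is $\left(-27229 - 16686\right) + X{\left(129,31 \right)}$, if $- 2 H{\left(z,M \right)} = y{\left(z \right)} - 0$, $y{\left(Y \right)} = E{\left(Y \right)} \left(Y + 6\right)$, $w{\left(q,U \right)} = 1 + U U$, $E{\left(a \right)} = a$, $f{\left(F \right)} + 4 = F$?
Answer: $-44331$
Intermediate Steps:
$f{\left(F \right)} = -4 + F$
$w{\left(q,U \right)} = 1 + U^{2}$
$y{\left(Y \right)} = Y \left(6 + Y\right)$ ($y{\left(Y \right)} = Y \left(Y + 6\right) = Y \left(6 + Y\right)$)
$H{\left(z,M \right)} = - \frac{z \left(6 + z\right)}{2}$ ($H{\left(z,M \right)} = - \frac{z \left(6 + z\right) - 0}{2} = - \frac{z \left(6 + z\right) + 0}{2} = - \frac{z \left(6 + z\right)}{2}$)
$X{\left(j,K \right)} = -416$ ($X{\left(j,K \right)} = - \frac{\left(1 + \left(-5\right)^{2}\right) \left(6 + \left(1 + \left(-5\right)^{2}\right)\right)}{2} = - \frac{\left(1 + 25\right) \left(6 + \left(1 + 25\right)\right)}{2} = \left(- \frac{1}{2}\right) 26 \left(6 + 26\right) = \left(- \frac{1}{2}\right) 26 \cdot 32 = -416$)
$\left(-27229 - 16686\right) + X{\left(129,31 \right)} = \left(-27229 - 16686\right) - 416 = -43915 - 416 = -44331$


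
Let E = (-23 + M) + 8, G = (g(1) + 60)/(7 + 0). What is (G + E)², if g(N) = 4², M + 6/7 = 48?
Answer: 1849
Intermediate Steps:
M = 330/7 (M = -6/7 + 48 = 330/7 ≈ 47.143)
g(N) = 16
G = 76/7 (G = (16 + 60)/(7 + 0) = 76/7 ≈ 10.857)
E = 225/7 (E = (-23 + 330/7) + 8 = 169/7 + 8 = 225/7 ≈ 32.143)
(G + E)² = (76/7 + 225/7)² = 43² = 1849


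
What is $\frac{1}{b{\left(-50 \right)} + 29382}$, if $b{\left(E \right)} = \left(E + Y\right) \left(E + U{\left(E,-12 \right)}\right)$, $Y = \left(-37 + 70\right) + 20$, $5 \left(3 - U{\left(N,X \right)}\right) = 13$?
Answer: $\frac{5}{146166} \approx 3.4208 \cdot 10^{-5}$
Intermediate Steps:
$U{\left(N,X \right)} = \frac{2}{5}$ ($U{\left(N,X \right)} = 3 - \frac{13}{5} = \frac{2}{5}$)
$Y = 53$ ($Y = 33 + 20 = 53$)
$b{\left(E \right)} = \left(53 + E\right) \left(\frac{2}{5} + E\right)$ ($b{\left(E \right)} = \left(E + 53\right) \left(E + \frac{2}{5}\right) = \left(53 + E\right) \left(\frac{2}{5} + E\right)$)
$\frac{1}{b{\left(-50 \right)} + 29382} = \frac{1}{\left(\frac{106}{5} + \left(-50\right)^{2} + \frac{267}{5} \left(-50\right)\right) + 29382} = \frac{1}{\left(\frac{106}{5} + 2500 - 2670\right) + 29382} = \frac{1}{- \frac{744}{5} + 29382} = \frac{1}{\frac{146166}{5}} = \frac{5}{146166}$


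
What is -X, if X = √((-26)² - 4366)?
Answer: -3*I*√410 ≈ -60.745*I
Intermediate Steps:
X = 3*I*√410 (X = √(676 - 4366) = √(-3690) = 3*I*√410 ≈ 60.745*I)
-X = -3*I*√410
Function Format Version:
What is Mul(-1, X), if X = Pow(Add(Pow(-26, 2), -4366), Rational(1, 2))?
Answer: Mul(-3, I, Pow(410, Rational(1, 2))) ≈ Mul(-60.745, I)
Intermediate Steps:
X = Mul(3, I, Pow(410, Rational(1, 2))) (X = Pow(Add(676, -4366), Rational(1, 2)) = Pow(-3690, Rational(1, 2)) = Mul(3, I, Pow(410, Rational(1, 2))) ≈ Mul(60.745, I))
Mul(-1, X) = Mul(-1, Mul(3, I, Pow(410, Rational(1, 2)))) = Mul(-3, I, Pow(410, Rational(1, 2)))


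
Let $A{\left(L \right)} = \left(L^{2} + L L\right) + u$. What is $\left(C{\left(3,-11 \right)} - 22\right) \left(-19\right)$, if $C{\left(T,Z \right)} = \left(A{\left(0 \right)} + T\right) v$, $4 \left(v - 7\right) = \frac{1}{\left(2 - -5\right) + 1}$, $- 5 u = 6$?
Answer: $\frac{5681}{32} \approx 177.53$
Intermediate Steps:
$u = - \frac{6}{5}$ ($u = \left(- \frac{1}{5}\right) 6 = - \frac{6}{5} \approx -1.2$)
$v = \frac{225}{32}$ ($v = 7 + \frac{1}{4 \left(\left(2 - -5\right) + 1\right)} = 7 + \frac{1}{4 \left(\left(2 + 5\right) + 1\right)} = 7 + \frac{1}{4 \left(7 + 1\right)} = 7 + \frac{1}{4 \cdot 8} = 7 + \frac{1}{4} \cdot \frac{1}{8} = 7 + \frac{1}{32} = \frac{225}{32} \approx 7.0313$)
$A{\left(L \right)} = - \frac{6}{5} + 2 L^{2}$ ($A{\left(L \right)} = \left(L^{2} + L L\right) - \frac{6}{5} = \left(L^{2} + L^{2}\right) - \frac{6}{5} = 2 L^{2} - \frac{6}{5} = - \frac{6}{5} + 2 L^{2}$)
$C{\left(T,Z \right)} = - \frac{135}{16} + \frac{225 T}{32}$ ($C{\left(T,Z \right)} = \left(\left(- \frac{6}{5} + 2 \cdot 0^{2}\right) + T\right) \frac{225}{32} = \left(\left(- \frac{6}{5} + 2 \cdot 0\right) + T\right) \frac{225}{32} = \left(\left(- \frac{6}{5} + 0\right) + T\right) \frac{225}{32} = \left(- \frac{6}{5} + T\right) \frac{225}{32} = - \frac{135}{16} + \frac{225 T}{32}$)
$\left(C{\left(3,-11 \right)} - 22\right) \left(-19\right) = \left(\left(- \frac{135}{16} + \frac{225}{32} \cdot 3\right) - 22\right) \left(-19\right) = \left(\left(- \frac{135}{16} + \frac{675}{32}\right) - 22\right) \left(-19\right) = \left(\frac{405}{32} - 22\right) \left(-19\right) = \left(- \frac{299}{32}\right) \left(-19\right) = \frac{5681}{32}$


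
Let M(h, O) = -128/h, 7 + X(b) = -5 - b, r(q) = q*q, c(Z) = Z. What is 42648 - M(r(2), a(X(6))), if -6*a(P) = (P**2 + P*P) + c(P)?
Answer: 42680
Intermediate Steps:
r(q) = q**2
X(b) = -12 - b (X(b) = -7 + (-5 - b) = -12 - b)
a(P) = -P**2/3 - P/6 (a(P) = -((P**2 + P*P) + P)/6 = -((P**2 + P**2) + P)/6 = -(2*P**2 + P)/6 = -(P + 2*P**2)/6 = -P**2/3 - P/6)
42648 - M(r(2), a(X(6))) = 42648 - (-128)/(2**2) = 42648 - (-128)/4 = 42648 - 1*(-32) = 42648 + 32 = 42680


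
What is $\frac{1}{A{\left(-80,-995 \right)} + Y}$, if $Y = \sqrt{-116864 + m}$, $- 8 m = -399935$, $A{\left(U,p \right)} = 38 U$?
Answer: $- \frac{24320}{74467777} - \frac{2 i \sqrt{1069954}}{74467777} \approx -0.00032658 - 2.7781 \cdot 10^{-5} i$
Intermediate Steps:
$m = \frac{399935}{8}$ ($m = \left(- \frac{1}{8}\right) \left(-399935\right) = \frac{399935}{8} \approx 49992.0$)
$Y = \frac{i \sqrt{1069954}}{4}$ ($Y = \sqrt{-116864 + \frac{399935}{8}} = \sqrt{- \frac{534977}{8}} = \frac{i \sqrt{1069954}}{4} \approx 258.6 i$)
$\frac{1}{A{\left(-80,-995 \right)} + Y} = \frac{1}{38 \left(-80\right) + \frac{i \sqrt{1069954}}{4}} = \frac{1}{-3040 + \frac{i \sqrt{1069954}}{4}}$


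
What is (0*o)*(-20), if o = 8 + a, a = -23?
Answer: 0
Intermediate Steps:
o = -15 (o = 8 - 23 = -15)
(0*o)*(-20) = (0*(-15))*(-20) = 0*(-20) = 0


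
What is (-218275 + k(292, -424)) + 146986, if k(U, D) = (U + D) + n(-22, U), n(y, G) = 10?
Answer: -71411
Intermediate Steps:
k(U, D) = 10 + D + U (k(U, D) = (U + D) + 10 = (D + U) + 10 = 10 + D + U)
(-218275 + k(292, -424)) + 146986 = (-218275 + (10 - 424 + 292)) + 146986 = (-218275 - 122) + 146986 = -218397 + 146986 = -71411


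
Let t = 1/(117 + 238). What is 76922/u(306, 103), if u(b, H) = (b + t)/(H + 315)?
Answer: 11414455580/108631 ≈ 1.0508e+5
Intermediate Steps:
t = 1/355 ≈ 0.0028169
u(b, H) = (1/355 + b)/(315 + H) (u(b, H) = (b + 1/355)/(H + 315) = (1/355 + b)/(315 + H))
76922/u(306, 103) = 76922/(((1/355 + 306)/(315 + 103))) = 76922/(((108631/355)/418)) = 76922/(((1/418)*(108631/355))) = 76922/(108631/148390) = 76922*(148390/108631) = 11414455580/108631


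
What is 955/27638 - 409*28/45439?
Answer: -273116131/1255843082 ≈ -0.21748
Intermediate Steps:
955/27638 - 409*28/45439 = 955*(1/27638) - 11452*1/45439 = 955/27638 - 11452/45439 = -273116131/1255843082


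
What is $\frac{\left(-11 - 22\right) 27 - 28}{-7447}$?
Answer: $\frac{919}{7447} \approx 0.12341$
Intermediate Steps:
$\frac{\left(-11 - 22\right) 27 - 28}{-7447} = \left(\left(-11 - 22\right) 27 - 28\right) \left(- \frac{1}{7447}\right) = \left(\left(-33\right) 27 - 28\right) \left(- \frac{1}{7447}\right) = \left(-891 - 28\right) \left(- \frac{1}{7447}\right) = \left(-919\right) \left(- \frac{1}{7447}\right) = \frac{919}{7447}$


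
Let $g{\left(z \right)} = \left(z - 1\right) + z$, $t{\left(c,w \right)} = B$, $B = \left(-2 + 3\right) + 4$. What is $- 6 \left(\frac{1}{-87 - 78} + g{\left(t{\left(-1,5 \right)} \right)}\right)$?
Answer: $- \frac{2968}{55} \approx -53.964$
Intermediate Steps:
$B = 5$ ($B = 1 + 4 = 5$)
$t{\left(c,w \right)} = 5$
$g{\left(z \right)} = -1 + 2 z$ ($g{\left(z \right)} = \left(-1 + z\right) + z = -1 + 2 z$)
$- 6 \left(\frac{1}{-87 - 78} + g{\left(t{\left(-1,5 \right)} \right)}\right) = - 6 \left(\frac{1}{-87 - 78} + \left(-1 + 2 \cdot 5\right)\right) = - 6 \left(\frac{1}{-165} + \left(-1 + 10\right)\right) = - 6 \left(- \frac{1}{165} + 9\right) = \left(-6\right) \frac{1484}{165} = - \frac{2968}{55}$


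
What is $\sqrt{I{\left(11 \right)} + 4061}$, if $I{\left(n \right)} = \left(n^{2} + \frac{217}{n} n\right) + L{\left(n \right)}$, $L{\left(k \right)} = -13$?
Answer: $\sqrt{4386} \approx 66.227$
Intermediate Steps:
$I{\left(n \right)} = 204 + n^{2}$ ($I{\left(n \right)} = \left(n^{2} + \frac{217}{n} n\right) - 13 = \left(n^{2} + 217\right) - 13 = \left(217 + n^{2}\right) - 13 = 204 + n^{2}$)
$\sqrt{I{\left(11 \right)} + 4061} = \sqrt{\left(204 + 11^{2}\right) + 4061} = \sqrt{\left(204 + 121\right) + 4061} = \sqrt{325 + 4061} = \sqrt{4386}$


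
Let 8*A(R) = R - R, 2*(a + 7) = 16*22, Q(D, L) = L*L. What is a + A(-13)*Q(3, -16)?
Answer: 169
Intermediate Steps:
Q(D, L) = L**2
a = 169 (a = -7 + (16*22)/2 = -7 + (1/2)*352 = -7 + 176 = 169)
A(R) = 0 (A(R) = (R - R)/8 = (1/8)*0 = 0)
a + A(-13)*Q(3, -16) = 169 + 0*(-16)**2 = 169 + 0*256 = 169 + 0 = 169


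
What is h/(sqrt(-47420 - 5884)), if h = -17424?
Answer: 1452*I*sqrt(13326)/2221 ≈ 75.469*I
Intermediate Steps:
h/(sqrt(-47420 - 5884)) = -17424/sqrt(-47420 - 5884) = -17424*(-I*sqrt(13326)/26652) = -(-1452)*I*sqrt(13326)/2221 = 1452*I*sqrt(13326)/2221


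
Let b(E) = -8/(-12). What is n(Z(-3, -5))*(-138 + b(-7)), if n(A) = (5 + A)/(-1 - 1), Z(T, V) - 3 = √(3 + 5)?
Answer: 1648/3 + 412*√2/3 ≈ 743.55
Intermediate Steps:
Z(T, V) = 3 + 2*√2 (Z(T, V) = 3 + √(3 + 5) = 3 + √8 = 3 + 2*√2)
b(E) = ⅔ (b(E) = -8*(-1/12) = ⅔)
n(A) = -5/2 - A/2 (n(A) = (5 + A)/(-2) = (5 + A)*(-½) = -5/2 - A/2)
n(Z(-3, -5))*(-138 + b(-7)) = (-5/2 - (3 + 2*√2)/2)*(-138 + ⅔) = (-5/2 + (-3/2 - √2))*(-412/3) = (-4 - √2)*(-412/3) = 1648/3 + 412*√2/3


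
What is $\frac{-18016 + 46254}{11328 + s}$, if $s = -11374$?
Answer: $- \frac{14119}{23} \approx -613.87$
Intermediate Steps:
$\frac{-18016 + 46254}{11328 + s} = \frac{-18016 + 46254}{11328 - 11374} = \frac{28238}{-46} = 28238 \left(- \frac{1}{46}\right) = - \frac{14119}{23}$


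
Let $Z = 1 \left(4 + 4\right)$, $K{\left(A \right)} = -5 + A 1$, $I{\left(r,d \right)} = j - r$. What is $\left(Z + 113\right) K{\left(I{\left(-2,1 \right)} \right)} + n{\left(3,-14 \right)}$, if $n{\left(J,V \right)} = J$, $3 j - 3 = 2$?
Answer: $- \frac{475}{3} \approx -158.33$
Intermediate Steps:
$j = \frac{5}{3}$ ($j = 1 + \frac{1}{3} \cdot 2 = 1 + \frac{2}{3} = \frac{5}{3} \approx 1.6667$)
$I{\left(r,d \right)} = \frac{5}{3} - r$
$K{\left(A \right)} = -5 + A$
$Z = 8$ ($Z = 1 \cdot 8 = 8$)
$\left(Z + 113\right) K{\left(I{\left(-2,1 \right)} \right)} + n{\left(3,-14 \right)} = \left(8 + 113\right) \left(-5 + \left(\frac{5}{3} - -2\right)\right) + 3 = 121 \left(-5 + \left(\frac{5}{3} + 2\right)\right) + 3 = 121 \left(-5 + \frac{11}{3}\right) + 3 = 121 \left(- \frac{4}{3}\right) + 3 = - \frac{484}{3} + 3 = - \frac{475}{3}$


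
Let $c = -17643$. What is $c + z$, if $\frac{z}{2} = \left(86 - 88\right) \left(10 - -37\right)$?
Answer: $-17831$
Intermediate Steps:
$z = -188$ ($z = 2 \left(86 - 88\right) \left(10 - -37\right) = 2 \left(- 2 \left(10 + 37\right)\right) = 2 \left(\left(-2\right) 47\right) = 2 \left(-94\right) = -188$)
$c + z = -17643 - 188 = -17831$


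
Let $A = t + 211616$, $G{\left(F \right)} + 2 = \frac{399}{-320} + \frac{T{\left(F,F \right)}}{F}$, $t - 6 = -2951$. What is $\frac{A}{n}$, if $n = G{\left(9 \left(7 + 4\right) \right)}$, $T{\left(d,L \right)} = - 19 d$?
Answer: $- \frac{22258240}{2373} \approx -9379.8$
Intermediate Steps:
$t = -2945$ ($t = 6 - 2951 = -2945$)
$G{\left(F \right)} = - \frac{7119}{320}$ ($G{\left(F \right)} = -2 + \left(\frac{399}{-320} + \frac{\left(-19\right) F}{F}\right) = -2 + \left(399 \left(- \frac{1}{320}\right) - 19\right) = -2 - \frac{6479}{320} = - \frac{7119}{320}$)
$n = - \frac{7119}{320} \approx -22.247$
$A = 208671$ ($A = -2945 + 211616 = 208671$)
$\frac{A}{n} = \frac{208671}{- \frac{7119}{320}} = 208671 \left(- \frac{320}{7119}\right) = - \frac{22258240}{2373}$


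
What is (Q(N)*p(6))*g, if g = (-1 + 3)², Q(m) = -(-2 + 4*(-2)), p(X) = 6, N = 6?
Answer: 240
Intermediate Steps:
Q(m) = 10 (Q(m) = -(-2 - 8) = -1*(-10) = 10)
g = 4 (g = 2² = 4)
(Q(N)*p(6))*g = (10*6)*4 = 60*4 = 240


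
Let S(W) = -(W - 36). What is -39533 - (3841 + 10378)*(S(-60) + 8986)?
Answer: -129176491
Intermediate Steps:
S(W) = 36 - W (S(W) = -(-36 + W) = 36 - W)
-39533 - (3841 + 10378)*(S(-60) + 8986) = -39533 - (3841 + 10378)*((36 - 1*(-60)) + 8986) = -39533 - 14219*((36 + 60) + 8986) = -39533 - 14219*(96 + 8986) = -39533 - 14219*9082 = -39533 - 1*129136958 = -39533 - 129136958 = -129176491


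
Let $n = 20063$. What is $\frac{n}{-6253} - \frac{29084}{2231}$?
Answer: $- \frac{226622805}{13950443} \approx -16.245$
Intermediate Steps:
$\frac{n}{-6253} - \frac{29084}{2231} = \frac{20063}{-6253} - \frac{29084}{2231} = 20063 \left(- \frac{1}{6253}\right) - \frac{29084}{2231} = - \frac{20063}{6253} - \frac{29084}{2231} = - \frac{226622805}{13950443}$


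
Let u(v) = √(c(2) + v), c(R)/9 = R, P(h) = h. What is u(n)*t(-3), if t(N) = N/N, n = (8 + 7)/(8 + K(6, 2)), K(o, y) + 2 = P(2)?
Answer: √318/4 ≈ 4.4581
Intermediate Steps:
K(o, y) = 0 (K(o, y) = -2 + 2 = 0)
c(R) = 9*R
n = 15/8 (n = (8 + 7)/(8 + 0) = 15/8 ≈ 1.8750)
u(v) = √(18 + v) (u(v) = √(9*2 + v) = √(18 + v))
t(N) = 1
u(n)*t(-3) = √(18 + 15/8)*1 = √(159/8)*1 = (√318/4)*1 = √318/4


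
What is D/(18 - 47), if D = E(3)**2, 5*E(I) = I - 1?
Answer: -4/725 ≈ -0.0055172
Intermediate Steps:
E(I) = -1/5 + I/5 (E(I) = (I - 1)/5 = (-1 + I)/5 = -1/5 + I/5)
D = 4/25 (D = (-1/5 + (1/5)*3)**2 = (-1/5 + 3/5)**2 = (2/5)**2 = 4/25 ≈ 0.16000)
D/(18 - 47) = 4/(25*(18 - 47)) = (4/25)/(-29) = (4/25)*(-1/29) = -4/725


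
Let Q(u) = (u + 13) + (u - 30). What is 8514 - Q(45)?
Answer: 8441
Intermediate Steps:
Q(u) = -17 + 2*u (Q(u) = (13 + u) + (-30 + u) = -17 + 2*u)
8514 - Q(45) = 8514 - (-17 + 2*45) = 8514 - (-17 + 90) = 8514 - 1*73 = 8514 - 73 = 8441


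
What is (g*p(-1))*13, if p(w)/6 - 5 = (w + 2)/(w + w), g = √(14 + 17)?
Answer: 351*√31 ≈ 1954.3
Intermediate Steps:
g = √31 ≈ 5.5678
p(w) = 30 + 3*(2 + w)/w (p(w) = 30 + 6*((w + 2)/(w + w)) = 30 + 6*((2 + w)/((2*w))) = 30 + 6*((2 + w)*(1/(2*w))) = 30 + 6*((2 + w)/(2*w)) = 30 + 3*(2 + w)/w)
(g*p(-1))*13 = (√31*(33 + 6/(-1)))*13 = (√31*(33 + 6*(-1)))*13 = (√31*(33 - 6))*13 = (√31*27)*13 = (27*√31)*13 = 351*√31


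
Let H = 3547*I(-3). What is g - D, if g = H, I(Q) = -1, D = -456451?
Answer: 452904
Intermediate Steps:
H = -3547 (H = 3547*(-1) = -3547)
g = -3547
g - D = -3547 - 1*(-456451) = -3547 + 456451 = 452904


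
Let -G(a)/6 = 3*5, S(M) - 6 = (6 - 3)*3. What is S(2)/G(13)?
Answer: -⅙ ≈ -0.16667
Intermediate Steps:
S(M) = 15 (S(M) = 6 + (6 - 3)*3 = 6 + 3*3 = 6 + 9 = 15)
G(a) = -90 (G(a) = -18*5 = -6*15 = -90)
S(2)/G(13) = 15/(-90) = -1/90*15 = -⅙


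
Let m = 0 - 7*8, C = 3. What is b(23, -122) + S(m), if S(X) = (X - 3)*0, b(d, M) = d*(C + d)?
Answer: 598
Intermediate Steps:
m = -56 (m = 0 - 56 = -56)
b(d, M) = d*(3 + d)
S(X) = 0 (S(X) = (-3 + X)*0 = 0)
b(23, -122) + S(m) = 23*(3 + 23) + 0 = 23*26 + 0 = 598 + 0 = 598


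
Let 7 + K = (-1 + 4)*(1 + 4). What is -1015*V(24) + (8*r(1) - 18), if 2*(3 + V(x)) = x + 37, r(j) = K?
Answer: -55733/2 ≈ -27867.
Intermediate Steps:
K = 8 (K = -7 + (-1 + 4)*(1 + 4) = -7 + 3*5 = -7 + 15 = 8)
r(j) = 8
V(x) = 31/2 + x/2 (V(x) = -3 + (x + 37)/2 = -3 + (37 + x)/2 = -3 + (37/2 + x/2) = 31/2 + x/2)
-1015*V(24) + (8*r(1) - 18) = -1015*(31/2 + (1/2)*24) + (8*8 - 18) = -1015*(31/2 + 12) + (64 - 18) = -1015*55/2 + 46 = -55825/2 + 46 = -55733/2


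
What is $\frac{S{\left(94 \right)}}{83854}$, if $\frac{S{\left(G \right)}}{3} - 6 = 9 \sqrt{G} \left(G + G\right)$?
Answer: $\frac{9}{41927} + \frac{2538 \sqrt{94}}{41927} \approx 0.58711$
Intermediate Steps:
$S{\left(G \right)} = 18 + 54 G^{\frac{3}{2}}$ ($S{\left(G \right)} = 18 + 3 \cdot 9 \sqrt{G} \left(G + G\right) = 18 + 3 \cdot 9 \sqrt{G} 2 G = 18 + 3 \cdot 18 G^{\frac{3}{2}} = 18 + 54 G^{\frac{3}{2}}$)
$\frac{S{\left(94 \right)}}{83854} = \frac{18 + 54 \cdot 94^{\frac{3}{2}}}{83854} = \left(18 + 54 \cdot 94 \sqrt{94}\right) \frac{1}{83854} = \left(18 + 5076 \sqrt{94}\right) \frac{1}{83854} = \frac{9}{41927} + \frac{2538 \sqrt{94}}{41927}$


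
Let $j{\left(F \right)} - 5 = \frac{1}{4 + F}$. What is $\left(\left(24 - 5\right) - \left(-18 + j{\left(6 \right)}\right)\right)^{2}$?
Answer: $\frac{101761}{100} \approx 1017.6$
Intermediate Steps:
$j{\left(F \right)} = 5 + \frac{1}{4 + F}$
$\left(\left(24 - 5\right) - \left(-18 + j{\left(6 \right)}\right)\right)^{2} = \left(\left(24 - 5\right) + \left(18 - \frac{21 + 5 \cdot 6}{4 + 6}\right)\right)^{2} = \left(19 + \left(18 - \frac{21 + 30}{10}\right)\right)^{2} = \left(19 + \left(18 - \frac{1}{10} \cdot 51\right)\right)^{2} = \left(19 + \left(18 - \frac{51}{10}\right)\right)^{2} = \left(19 + \frac{129}{10}\right)^{2} = \left(\frac{319}{10}\right)^{2} = \frac{101761}{100}$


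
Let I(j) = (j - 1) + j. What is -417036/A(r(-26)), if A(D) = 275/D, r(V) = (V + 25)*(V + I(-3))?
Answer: -1251108/25 ≈ -50044.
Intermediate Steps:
I(j) = -1 + 2*j (I(j) = (-1 + j) + j = -1 + 2*j)
r(V) = (-7 + V)*(25 + V) (r(V) = (V + 25)*(V + (-1 + 2*(-3))) = (25 + V)*(V + (-1 - 6)) = (25 + V)*(V - 7) = (25 + V)*(-7 + V) = (-7 + V)*(25 + V))
-417036/A(r(-26)) = -417036/(275/(-175 + (-26)² + 18*(-26))) = -417036/(275/(-175 + 676 - 468)) = -417036/(275/33) = -417036/(275*(1/33)) = -417036/25/3 = -417036*3/25 = -1251108/25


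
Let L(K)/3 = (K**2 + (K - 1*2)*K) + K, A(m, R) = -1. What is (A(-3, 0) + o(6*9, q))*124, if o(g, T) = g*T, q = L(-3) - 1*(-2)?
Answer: 435116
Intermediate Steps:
L(K) = 3*K + 3*K**2 + 3*K*(-2 + K) (L(K) = 3*((K**2 + (K - 1*2)*K) + K) = 3*((K**2 + (K - 2)*K) + K) = 3*((K**2 + (-2 + K)*K) + K) = 3*((K**2 + K*(-2 + K)) + K) = 3*(K + K**2 + K*(-2 + K)) = 3*K + 3*K**2 + 3*K*(-2 + K))
q = 65 (q = 3*(-3)*(-1 + 2*(-3)) - 1*(-2) = 3*(-3)*(-1 - 6) + 2 = 3*(-3)*(-7) + 2 = 63 + 2 = 65)
o(g, T) = T*g
(A(-3, 0) + o(6*9, q))*124 = (-1 + 65*(6*9))*124 = (-1 + 65*54)*124 = (-1 + 3510)*124 = 3509*124 = 435116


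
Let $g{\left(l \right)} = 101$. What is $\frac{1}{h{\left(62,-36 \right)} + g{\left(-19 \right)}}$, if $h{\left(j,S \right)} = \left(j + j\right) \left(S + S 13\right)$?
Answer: $- \frac{1}{62395} \approx -1.6027 \cdot 10^{-5}$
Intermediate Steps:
$h{\left(j,S \right)} = 28 S j$ ($h{\left(j,S \right)} = 2 j \left(S + 13 S\right) = 2 j 14 S = 28 S j$)
$\frac{1}{h{\left(62,-36 \right)} + g{\left(-19 \right)}} = \frac{1}{28 \left(-36\right) 62 + 101} = \frac{1}{-62496 + 101} = \frac{1}{-62395} = - \frac{1}{62395}$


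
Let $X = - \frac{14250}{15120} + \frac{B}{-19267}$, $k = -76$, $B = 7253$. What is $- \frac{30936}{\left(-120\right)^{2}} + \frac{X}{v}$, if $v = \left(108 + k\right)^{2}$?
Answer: $- \frac{534375528577}{248590540800} \approx -2.1496$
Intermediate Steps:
$v = 1024$ ($v = \left(108 - 76\right)^{2} = 32^{2} = 1024$)
$X = - \frac{12807337}{9710568}$ ($X = - \frac{14250}{15120} + \frac{7253}{-19267} = \left(-14250\right) \frac{1}{15120} + 7253 \left(- \frac{1}{19267}\right) = - \frac{475}{504} - \frac{7253}{19267} = - \frac{12807337}{9710568} \approx -1.3189$)
$- \frac{30936}{\left(-120\right)^{2}} + \frac{X}{v} = - \frac{30936}{\left(-120\right)^{2}} - \frac{12807337}{9710568 \cdot 1024} = - \frac{30936}{14400} - \frac{12807337}{9943621632} = \left(-30936\right) \frac{1}{14400} - \frac{12807337}{9943621632} = - \frac{1289}{600} - \frac{12807337}{9943621632} = - \frac{534375528577}{248590540800}$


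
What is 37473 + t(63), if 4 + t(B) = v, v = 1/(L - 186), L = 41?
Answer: 5433004/145 ≈ 37469.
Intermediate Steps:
v = -1/145 (v = 1/(41 - 186) = 1/(-145) = -1/145 ≈ -0.0068966)
t(B) = -581/145 (t(B) = -4 - 1/145 = -581/145)
37473 + t(63) = 37473 - 581/145 = 5433004/145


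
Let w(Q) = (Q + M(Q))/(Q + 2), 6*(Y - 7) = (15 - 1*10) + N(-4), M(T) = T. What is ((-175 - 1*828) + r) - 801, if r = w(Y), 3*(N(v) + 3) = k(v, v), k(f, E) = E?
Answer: -73900/41 ≈ -1802.4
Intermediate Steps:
N(v) = -3 + v/3
Y = 64/9 (Y = 7 + ((15 - 1*10) + (-3 + (1/3)*(-4)))/6 = 7 + ((15 - 10) + (-3 - 4/3))/6 = 7 + (5 - 13/3)/6 = 7 + (1/6)*(2/3) = 7 + 1/9 = 64/9 ≈ 7.1111)
w(Q) = 2*Q/(2 + Q) (w(Q) = (Q + Q)/(Q + 2) = (2*Q)/(2 + Q) = 2*Q/(2 + Q))
r = 64/41 (r = 2*(64/9)/(2 + 64/9) = 2*(64/9)/(82/9) = 2*(64/9)*(9/82) = 64/41 ≈ 1.5610)
((-175 - 1*828) + r) - 801 = ((-175 - 1*828) + 64/41) - 801 = ((-175 - 828) + 64/41) - 801 = (-1003 + 64/41) - 801 = -41059/41 - 801 = -73900/41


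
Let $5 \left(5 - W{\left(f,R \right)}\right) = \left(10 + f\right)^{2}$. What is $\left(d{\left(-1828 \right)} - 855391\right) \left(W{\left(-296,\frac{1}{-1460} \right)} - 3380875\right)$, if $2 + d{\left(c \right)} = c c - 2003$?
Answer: $- \frac{42196780059448}{5} \approx -8.4394 \cdot 10^{12}$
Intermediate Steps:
$d{\left(c \right)} = -2005 + c^{2}$ ($d{\left(c \right)} = -2 + \left(c c - 2003\right) = -2 + \left(c^{2} - 2003\right) = -2 + \left(-2003 + c^{2}\right) = -2005 + c^{2}$)
$W{\left(f,R \right)} = 5 - \frac{\left(10 + f\right)^{2}}{5}$
$\left(d{\left(-1828 \right)} - 855391\right) \left(W{\left(-296,\frac{1}{-1460} \right)} - 3380875\right) = \left(\left(-2005 + \left(-1828\right)^{2}\right) - 855391\right) \left(\left(5 - \frac{\left(10 - 296\right)^{2}}{5}\right) - 3380875\right) = \left(\left(-2005 + 3341584\right) - 855391\right) \left(\left(5 - \frac{\left(-286\right)^{2}}{5}\right) - 3380875\right) = \left(3339579 - 855391\right) \left(\left(5 - \frac{81796}{5}\right) - 3380875\right) = 2484188 \left(\left(5 - \frac{81796}{5}\right) - 3380875\right) = 2484188 \left(- \frac{81771}{5} - 3380875\right) = 2484188 \left(- \frac{16986146}{5}\right) = - \frac{42196780059448}{5}$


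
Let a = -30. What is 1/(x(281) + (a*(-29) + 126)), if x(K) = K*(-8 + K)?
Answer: 1/77709 ≈ 1.2869e-5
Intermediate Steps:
1/(x(281) + (a*(-29) + 126)) = 1/(281*(-8 + 281) + (-30*(-29) + 126)) = 1/(281*273 + (870 + 126)) = 1/(76713 + 996) = 1/77709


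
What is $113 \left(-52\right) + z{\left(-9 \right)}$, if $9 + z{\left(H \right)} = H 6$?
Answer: $-5939$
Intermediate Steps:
$z{\left(H \right)} = -9 + 6 H$ ($z{\left(H \right)} = -9 + H 6 = -9 + 6 H$)
$113 \left(-52\right) + z{\left(-9 \right)} = 113 \left(-52\right) + \left(-9 + 6 \left(-9\right)\right) = -5876 - 63 = -5939$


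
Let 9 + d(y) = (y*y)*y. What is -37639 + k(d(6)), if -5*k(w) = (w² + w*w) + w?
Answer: -54820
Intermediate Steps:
d(y) = -9 + y³ (d(y) = -9 + (y*y)*y = -9 + y²*y = -9 + y³)
k(w) = -2*w²/5 - w/5 (k(w) = -((w² + w*w) + w)/5 = -((w² + w²) + w)/5 = -(2*w² + w)/5 = -(w + 2*w²)/5 = -2*w²/5 - w/5)
-37639 + k(d(6)) = -37639 - (-9 + 6³)*(1 + 2*(-9 + 6³))/5 = -37639 - (-9 + 216)*(1 + 2*(-9 + 216))/5 = -37639 - ⅕*207*(1 + 2*207) = -37639 - ⅕*207*(1 + 414) = -37639 - ⅕*207*415 = -37639 - 17181 = -54820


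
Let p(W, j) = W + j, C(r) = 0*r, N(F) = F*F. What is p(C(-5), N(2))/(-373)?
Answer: -4/373 ≈ -0.010724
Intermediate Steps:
N(F) = F**2
C(r) = 0
p(C(-5), N(2))/(-373) = (0 + 2**2)/(-373) = (0 + 4)*(-1/373) = 4*(-1/373) = -4/373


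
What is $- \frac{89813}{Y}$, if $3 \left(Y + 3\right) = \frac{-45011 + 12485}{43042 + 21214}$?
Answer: $\frac{2885512064}{101805} \approx 28344.0$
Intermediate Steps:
$Y = - \frac{101805}{32128}$ ($Y = -3 + \frac{\left(-45011 + 12485\right) \frac{1}{43042 + 21214}}{3} = -3 + \frac{\left(-32526\right) \frac{1}{64256}}{3} = -3 + \frac{1}{3} \left(- \frac{16263}{32128}\right) = -3 - \frac{5421}{32128} = - \frac{101805}{32128} \approx -3.1687$)
$- \frac{89813}{Y} = - \frac{89813}{- \frac{101805}{32128}} = \left(-89813\right) \left(- \frac{32128}{101805}\right) = \frac{2885512064}{101805}$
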